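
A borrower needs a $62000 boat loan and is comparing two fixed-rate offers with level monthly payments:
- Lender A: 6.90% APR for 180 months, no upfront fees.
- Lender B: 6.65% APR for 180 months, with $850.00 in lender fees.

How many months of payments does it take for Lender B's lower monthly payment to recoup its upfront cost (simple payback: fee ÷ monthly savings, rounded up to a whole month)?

Lender A: monthly rate = 6.9%/12 = 0.0057500; payment = 62,000 × 0.0057500 / (1 − (1+0.0057500)^−180) = $553.81.
Lender B: monthly rate = 6.65%/12 = 0.0055417; payment = 62,000 × 0.0055417 / (1 − (1+0.0055417)^−180) = $545.21.
Monthly savings = $553.81 − $545.21 = $8.60.
Break-even = $850.00 / $8.60 = 98.84 → 99 months.

99 months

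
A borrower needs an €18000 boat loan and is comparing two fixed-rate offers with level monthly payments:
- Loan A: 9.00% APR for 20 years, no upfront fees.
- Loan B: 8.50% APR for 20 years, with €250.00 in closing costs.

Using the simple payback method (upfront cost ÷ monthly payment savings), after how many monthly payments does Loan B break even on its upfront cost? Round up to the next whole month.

44 months

Loan A: monthly rate = 9%/12 = 0.0075000; payment = 18,000 × 0.0075000 / (1 − (1+0.0075000)^−240) = €161.95.
Loan B: monthly rate = 8.5%/12 = 0.0070833; payment = 18,000 × 0.0070833 / (1 − (1+0.0070833)^−240) = €156.21.
Monthly savings = €161.95 − €156.21 = €5.74.
Break-even = €250.00 / €5.74 = 43.55 → 44 months.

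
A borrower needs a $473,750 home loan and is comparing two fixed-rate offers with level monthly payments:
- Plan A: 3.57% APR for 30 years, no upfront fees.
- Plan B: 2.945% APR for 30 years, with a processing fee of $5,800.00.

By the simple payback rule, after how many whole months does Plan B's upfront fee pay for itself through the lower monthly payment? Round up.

Plan A: monthly rate = 3.57%/12 = 0.0029750; payment = 473,750 × 0.0029750 / (1 − (1+0.0029750)^−360) = $2,145.90.
Plan B: at 2.945% the monthly rate is 0.0024542, so the payment is 473,750 × 0.0024542 / (1 − 1.0024542^−360) = $1,983.32.
Monthly savings = $2,145.90 − $1,983.32 = $162.58.
Break-even = $5,800.00 / $162.58 = 35.67 → 36 months.

36 months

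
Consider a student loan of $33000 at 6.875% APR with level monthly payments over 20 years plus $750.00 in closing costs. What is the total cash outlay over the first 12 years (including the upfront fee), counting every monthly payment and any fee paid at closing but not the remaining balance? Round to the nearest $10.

$37,240

At 6.875% the monthly rate is 0.0057292, so the payment is 33,000 × 0.0057292 / (1 − 1.0057292^−240) = $253.38.
Total outlay = 144 × $253.38 + $750.00 = $37,236.72.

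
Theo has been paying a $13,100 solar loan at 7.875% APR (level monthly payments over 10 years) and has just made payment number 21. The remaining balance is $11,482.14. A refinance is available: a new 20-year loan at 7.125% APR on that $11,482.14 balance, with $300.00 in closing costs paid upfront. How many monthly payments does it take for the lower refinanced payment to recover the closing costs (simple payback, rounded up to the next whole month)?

Current payment = 13,100 × 7.875%/12 / (1 − (1+0.0065625)^−120) = $158.08.
Refinanced payment = 11,482.14 × 0.0059375 / (1 − (1+0.0059375)^−240) = $89.88.
Monthly savings = $158.08 − $89.88 = $68.20.
Break-even = $300.00 / $68.20 = 4.40 → 5 months.

5 months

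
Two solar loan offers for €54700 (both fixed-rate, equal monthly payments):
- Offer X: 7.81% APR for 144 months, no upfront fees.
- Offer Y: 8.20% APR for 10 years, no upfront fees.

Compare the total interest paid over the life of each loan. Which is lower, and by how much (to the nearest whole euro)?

Offer Y by €4,109

Offer X: monthly rate = 7.81%/12 = 0.0065083; payment = 54,700 × 0.0065083 / (1 − (1+0.0065083)^−144) = €586.42.
Total interest on Offer X = 144 × €586.42 − €54,700 = €29,744.48.
Offer Y: at 8.20% the monthly rate is 0.0068333, so the payment is 54,700 × 0.0068333 / (1 − 1.0068333^−120) = €669.46.
Total interest on Offer Y = 120 × €669.46 − €54,700 = €25,635.20.
Offer Y is lower by €4,109.28.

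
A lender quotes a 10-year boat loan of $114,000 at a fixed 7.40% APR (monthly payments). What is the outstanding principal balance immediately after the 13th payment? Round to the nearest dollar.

$105,308

With monthly rate i = 7.4%/12 = 0.0061667, the balance after k of n payments is P · [(1+i)^n − (1+i)^k] / [(1+i)^n − 1].
(1+0.0061667)^120 = 2.09117827 and (1+0.0061667)^13 = 1.08320095, so the balance is 114,000 × (2.09117827 − 1.08320095) / (2.09117827 − 1) = $105,307.65.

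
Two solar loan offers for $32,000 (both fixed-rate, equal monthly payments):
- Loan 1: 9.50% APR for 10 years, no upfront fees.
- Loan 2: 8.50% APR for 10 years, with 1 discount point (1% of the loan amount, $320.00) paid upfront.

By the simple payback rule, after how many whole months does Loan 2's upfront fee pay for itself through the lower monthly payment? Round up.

19 months

Loan 1: at 9.50% the monthly rate is 0.0079167, so the payment is 32,000 × 0.0079167 / (1 − 1.0079167^−120) = $414.07.
Loan 2: monthly rate = 8.5%/12 = 0.0070833; payment = 32,000 × 0.0070833 / (1 − (1+0.0070833)^−120) = $396.75.
Monthly savings = $414.07 − $396.75 = $17.32.
Break-even = $320.00 / $17.32 = 18.48 → 19 months.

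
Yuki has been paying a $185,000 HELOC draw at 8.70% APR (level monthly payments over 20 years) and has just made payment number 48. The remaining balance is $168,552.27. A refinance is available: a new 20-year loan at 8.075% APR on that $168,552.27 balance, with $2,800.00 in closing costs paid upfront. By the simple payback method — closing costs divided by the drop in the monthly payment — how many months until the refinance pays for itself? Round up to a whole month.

14 months

Current payment = 185,000 × 8.7%/12 / (1 − (1+0.0072500)^−240) = $1,628.97.
Refinanced payment = 168,552.27 × 0.0067292 / (1 − (1+0.0067292)^−240) = $1,417.72.
Monthly savings = $1,628.97 − $1,417.72 = $211.25.
Break-even = $2,800.00 / $211.25 = 13.25 → 14 months.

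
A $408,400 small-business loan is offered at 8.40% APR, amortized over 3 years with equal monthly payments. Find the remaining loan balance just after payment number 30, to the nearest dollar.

With monthly rate i = 8.4%/12 = 0.0070000, the balance after k of n payments is P · [(1+i)^n − (1+i)^k] / [(1+i)^n − 1].
(1+0.0070000)^36 = 1.28546702 and (1+0.0070000)^30 = 1.23277585, so the balance is 408,400 × (1.28546702 − 1.23277585) / (1.28546702 − 1) = $75,382.01.

$75,382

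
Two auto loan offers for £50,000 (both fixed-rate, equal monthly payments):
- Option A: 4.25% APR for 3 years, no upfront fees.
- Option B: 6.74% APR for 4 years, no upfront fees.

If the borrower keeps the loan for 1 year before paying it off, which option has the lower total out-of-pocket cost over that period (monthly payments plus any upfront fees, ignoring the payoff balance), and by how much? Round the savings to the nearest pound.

Option B by £3,486

Option A: monthly rate = 4.25%/12 = 0.0035417; payment = 50,000 × 0.0035417 / (1 − (1+0.0035417)^−36) = £1,481.77.
Option B: at 6.74% the monthly rate is 0.0056167, so the payment is 50,000 × 0.0056167 / (1 − 1.0056167^−48) = £1,191.29.
Over 12 months: Option A costs 12 × £1,481.77 = £17,781.24; Option B costs 12 × £1,191.29 = £14,295.48.
Option B is cheaper by £17,781.24 − £14,295.48 = £3,485.76.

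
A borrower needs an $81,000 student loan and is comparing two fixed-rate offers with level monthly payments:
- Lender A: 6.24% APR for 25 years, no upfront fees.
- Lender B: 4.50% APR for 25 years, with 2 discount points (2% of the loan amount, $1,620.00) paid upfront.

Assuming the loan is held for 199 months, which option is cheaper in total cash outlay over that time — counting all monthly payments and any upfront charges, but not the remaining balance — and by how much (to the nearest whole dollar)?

Lender B by $15,018

Lender A: at 6.24% the monthly rate is 0.0052000, so the payment is 81,000 × 0.0052000 / (1 − 1.0052000^−300) = $533.83.
Lender B: at 4.50% the monthly rate is 0.0037500, so the payment is 81,000 × 0.0037500 / (1 − 1.0037500^−300) = $450.22.
Over 199 months: Lender A costs 199 × $533.83 = $106,232.17; Lender B costs 199 × $450.22 + $1,620.00 = $91,213.78.
Lender B is cheaper by $106,232.17 − $91,213.78 = $15,018.39.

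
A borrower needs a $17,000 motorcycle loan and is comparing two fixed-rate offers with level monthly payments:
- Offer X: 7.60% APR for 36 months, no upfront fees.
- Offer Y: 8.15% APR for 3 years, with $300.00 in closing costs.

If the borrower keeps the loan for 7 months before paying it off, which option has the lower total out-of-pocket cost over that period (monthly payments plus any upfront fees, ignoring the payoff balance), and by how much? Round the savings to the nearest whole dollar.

Offer X: monthly rate = 7.6%/12 = 0.0063333; payment = 17,000 × 0.0063333 / (1 − (1+0.0063333)^−36) = $529.59.
Offer Y: monthly rate = 8.15%/12 = 0.0067917; payment = 17,000 × 0.0067917 / (1 − (1+0.0067917)^−36) = $533.90.
Over 7 months: Offer X costs 7 × $529.59 = $3,707.13; Offer Y costs 7 × $533.90 + $300.00 = $4,037.30.
Offer X is cheaper by $4,037.30 − $3,707.13 = $330.17.

Offer X by $330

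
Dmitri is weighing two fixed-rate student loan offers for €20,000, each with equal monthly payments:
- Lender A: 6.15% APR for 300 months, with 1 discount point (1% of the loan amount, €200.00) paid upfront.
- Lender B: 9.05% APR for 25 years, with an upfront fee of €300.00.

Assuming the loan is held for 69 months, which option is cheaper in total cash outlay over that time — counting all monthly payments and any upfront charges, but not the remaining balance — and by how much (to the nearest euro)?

Lender A by €2,710

Lender A: monthly rate = 6.15%/12 = 0.0051250; payment = 20,000 × 0.0051250 / (1 − (1+0.0051250)^−300) = €130.70.
Lender B: at 9.05% the monthly rate is 0.0075417, so the payment is 20,000 × 0.0075417 / (1 − 1.0075417^−300) = €168.52.
Over 69 months: Lender A costs 69 × €130.70 + €200.00 = €9,218.30; Lender B costs 69 × €168.52 + €300.00 = €11,927.88.
Lender A is cheaper by €11,927.88 − €9,218.30 = €2,709.58.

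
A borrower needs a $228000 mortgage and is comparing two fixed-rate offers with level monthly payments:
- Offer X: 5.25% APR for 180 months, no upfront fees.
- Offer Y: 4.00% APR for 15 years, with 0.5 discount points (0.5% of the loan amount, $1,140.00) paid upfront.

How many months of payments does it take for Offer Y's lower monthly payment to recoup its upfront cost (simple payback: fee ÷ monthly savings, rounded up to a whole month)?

8 months

Offer X: at 5.25% the monthly rate is 0.0043750, so the payment is 228,000 × 0.0043750 / (1 − 1.0043750^−180) = $1,832.84.
Offer Y: at 4.00% the monthly rate is 0.0033333, so the payment is 228,000 × 0.0033333 / (1 − 1.0033333^−180) = $1,686.49.
Monthly savings = $1,832.84 − $1,686.49 = $146.35.
Break-even = $1,140.00 / $146.35 = 7.79 → 8 months.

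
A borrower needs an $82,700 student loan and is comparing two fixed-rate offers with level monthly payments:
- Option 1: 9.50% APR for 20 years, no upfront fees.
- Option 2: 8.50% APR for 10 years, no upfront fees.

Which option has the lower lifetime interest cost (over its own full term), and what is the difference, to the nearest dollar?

Option 2 by $61,966

Option 1: at 9.50% the monthly rate is 0.0079167, so the payment is 82,700 × 0.0079167 / (1 − 1.0079167^−240) = $770.87.
Total interest on Option 1 = 240 × $770.87 − $82,700 = $102,308.80.
Option 2: at 8.50% the monthly rate is 0.0070833, so the payment is 82,700 × 0.0070833 / (1 − 1.0070833^−120) = $1,025.36.
Total interest on Option 2 = 120 × $1,025.36 − $82,700 = $40,343.20.
Option 2 is lower by $61,965.60.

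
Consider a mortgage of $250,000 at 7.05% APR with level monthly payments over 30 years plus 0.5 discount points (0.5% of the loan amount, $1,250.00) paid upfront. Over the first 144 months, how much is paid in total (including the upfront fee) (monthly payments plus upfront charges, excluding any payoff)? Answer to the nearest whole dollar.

$241,969

Monthly rate = 7.05%/12 = 0.0058750; payment = 250,000 × 0.0058750 / (1 − (1+0.0058750)^−360) = $1,671.66.
Total outlay = 144 × $1,671.66 + $1,250.00 = $241,969.04.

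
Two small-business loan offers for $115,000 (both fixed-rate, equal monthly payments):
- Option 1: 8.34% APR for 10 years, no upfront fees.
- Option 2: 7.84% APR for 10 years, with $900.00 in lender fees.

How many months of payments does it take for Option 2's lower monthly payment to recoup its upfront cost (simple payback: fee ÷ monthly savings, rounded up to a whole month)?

30 months

Option 1: monthly rate = 8.34%/12 = 0.0069500; payment = 115,000 × 0.0069500 / (1 − (1+0.0069500)^−120) = $1,416.01.
Option 2: monthly rate = 7.84%/12 = 0.0065333; payment = 115,000 × 0.0065333 / (1 − (1+0.0065333)^−120) = $1,385.56.
Monthly savings = $1,416.01 − $1,385.56 = $30.45.
Break-even = $900.00 / $30.45 = 29.56 → 30 months.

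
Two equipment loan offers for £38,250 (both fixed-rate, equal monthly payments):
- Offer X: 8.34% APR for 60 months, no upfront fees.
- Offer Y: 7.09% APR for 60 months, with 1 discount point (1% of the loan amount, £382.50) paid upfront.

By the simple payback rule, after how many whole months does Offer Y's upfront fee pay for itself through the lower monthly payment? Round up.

Offer X: at 8.34% the monthly rate is 0.0069500, so the payment is 38,250 × 0.0069500 / (1 − 1.0069500^−60) = £781.81.
Offer Y: at 7.09% the monthly rate is 0.0059083, so the payment is 38,250 × 0.0059083 / (1 − 1.0059083^−60) = £759.02.
Monthly savings = £781.81 − £759.02 = £22.79.
Break-even = £382.50 / £22.79 = 16.78 → 17 months.

17 months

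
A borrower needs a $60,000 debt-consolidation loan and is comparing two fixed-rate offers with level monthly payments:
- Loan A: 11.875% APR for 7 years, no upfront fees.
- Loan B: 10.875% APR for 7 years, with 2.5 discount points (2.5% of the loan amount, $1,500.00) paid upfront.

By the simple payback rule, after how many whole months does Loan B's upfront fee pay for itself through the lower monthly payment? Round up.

48 months

Loan A: monthly rate = 11.875%/12 = 0.0098958; payment = 60,000 × 0.0098958 / (1 − (1+0.0098958)^−84) = $1,055.16.
Loan B: at 10.875% the monthly rate is 0.0090625, so the payment is 60,000 × 0.0090625 / (1 − 1.0090625^−84) = $1,023.41.
Monthly savings = $1,055.16 − $1,023.41 = $31.75.
Break-even = $1,500.00 / $31.75 = 47.24 → 48 months.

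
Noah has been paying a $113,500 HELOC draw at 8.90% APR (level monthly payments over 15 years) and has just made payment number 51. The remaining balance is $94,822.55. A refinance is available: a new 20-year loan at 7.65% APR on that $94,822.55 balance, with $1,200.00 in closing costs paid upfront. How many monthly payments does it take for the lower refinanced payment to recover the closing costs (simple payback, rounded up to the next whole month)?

Current payment = 113,500 × 8.9%/12 / (1 − (1+0.0074167)^−180) = $1,144.45.
Refinanced payment = 94,822.55 × 0.0063750 / (1 − (1+0.0063750)^−240) = $772.60.
Monthly savings = $1,144.45 − $772.60 = $371.85.
Break-even = $1,200.00 / $371.85 = 3.23 → 4 months.

4 months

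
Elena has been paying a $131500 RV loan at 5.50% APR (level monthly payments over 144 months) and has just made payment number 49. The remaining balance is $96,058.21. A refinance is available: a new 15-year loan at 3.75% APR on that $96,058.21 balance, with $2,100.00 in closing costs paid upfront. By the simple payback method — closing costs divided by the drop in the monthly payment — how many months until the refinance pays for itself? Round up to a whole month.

4 months

Current payment = 131,500 × 5.5%/12 / (1 − (1+0.0045833)^−144) = $1,249.48.
Refinanced payment = 96,058.21 × 0.0031250 / (1 − (1+0.0031250)^−180) = $698.56.
Monthly savings = $1,249.48 − $698.56 = $550.92.
Break-even = $2,100.00 / $550.92 = 3.81 → 4 months.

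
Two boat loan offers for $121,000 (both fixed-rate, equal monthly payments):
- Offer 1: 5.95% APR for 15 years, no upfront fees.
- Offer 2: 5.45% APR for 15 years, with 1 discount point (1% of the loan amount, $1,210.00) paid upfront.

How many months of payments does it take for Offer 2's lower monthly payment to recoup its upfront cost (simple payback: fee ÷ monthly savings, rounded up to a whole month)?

Offer 1: monthly rate = 5.95%/12 = 0.0049583; payment = 121,000 × 0.0049583 / (1 − (1+0.0049583)^−180) = $1,017.80.
Offer 2: monthly rate = 5.45%/12 = 0.0045417; payment = 121,000 × 0.0045417 / (1 − (1+0.0045417)^−180) = $985.46.
Monthly savings = $1,017.80 − $985.46 = $32.34.
Break-even = $1,210.00 / $32.34 = 37.41 → 38 months.

38 months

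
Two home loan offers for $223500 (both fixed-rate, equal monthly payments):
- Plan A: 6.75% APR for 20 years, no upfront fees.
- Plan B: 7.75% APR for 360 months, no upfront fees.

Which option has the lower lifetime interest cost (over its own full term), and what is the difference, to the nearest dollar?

Plan A: monthly rate = 6.75%/12 = 0.0056250; payment = 223,500 × 0.0056250 / (1 − (1+0.0056250)^−240) = $1,699.41.
Total interest on Plan A = 240 × $1,699.41 − $223,500 = $184,358.40.
Plan B: monthly rate = 7.75%/12 = 0.0064583; payment = 223,500 × 0.0064583 / (1 − (1+0.0064583)^−360) = $1,601.18.
Total interest on Plan B = 360 × $1,601.18 − $223,500 = $352,924.80.
Plan A is lower by $168,566.40.

Plan A by $168,566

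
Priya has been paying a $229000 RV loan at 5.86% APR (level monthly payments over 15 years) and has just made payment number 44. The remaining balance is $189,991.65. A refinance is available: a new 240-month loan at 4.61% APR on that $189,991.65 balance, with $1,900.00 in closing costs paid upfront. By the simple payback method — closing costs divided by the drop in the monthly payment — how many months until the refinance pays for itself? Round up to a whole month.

Current payment = 229,000 × 5.86%/12 / (1 − (1+0.0048833)^−180) = $1,915.15.
Refinanced payment = 189,991.65 × 0.0038417 / (1 − (1+0.0038417)^−240) = $1,213.29.
Monthly savings = $1,915.15 − $1,213.29 = $701.86.
Break-even = $1,900.00 / $701.86 = 2.71 → 3 months.

3 months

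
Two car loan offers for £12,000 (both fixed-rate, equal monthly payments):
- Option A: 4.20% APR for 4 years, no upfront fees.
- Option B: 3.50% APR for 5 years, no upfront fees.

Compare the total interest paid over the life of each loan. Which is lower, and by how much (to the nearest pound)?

Option A by £41

Option A: monthly rate = 4.2%/12 = 0.0035000; payment = 12,000 × 0.0035000 / (1 − (1+0.0035000)^−48) = £272.02.
Total interest on Option A = 48 × £272.02 − £12,000 = £1,056.96.
Option B: at 3.50% the monthly rate is 0.0029167, so the payment is 12,000 × 0.0029167 / (1 − 1.0029167^−60) = £218.30.
Total interest on Option B = 60 × £218.30 − £12,000 = £1,098.00.
Option A is lower by £41.04.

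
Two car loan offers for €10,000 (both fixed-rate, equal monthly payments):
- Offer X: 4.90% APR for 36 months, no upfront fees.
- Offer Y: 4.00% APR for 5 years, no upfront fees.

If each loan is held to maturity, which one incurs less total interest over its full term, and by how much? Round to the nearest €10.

Offer X by €280

Offer X: monthly rate = 4.9%/12 = 0.0040833; payment = 10,000 × 0.0040833 / (1 − (1+0.0040833)^−36) = €299.26.
Total interest on Offer X = 36 × €299.26 − €10,000 = €773.36.
Offer Y: monthly rate = 4%/12 = 0.0033333; payment = 10,000 × 0.0033333 / (1 − (1+0.0033333)^−60) = €184.17.
Total interest on Offer Y = 60 × €184.17 − €10,000 = €1,050.20.
Offer X is lower by €276.84.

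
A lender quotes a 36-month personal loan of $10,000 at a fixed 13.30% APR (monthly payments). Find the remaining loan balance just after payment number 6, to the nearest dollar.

$8,596

With monthly rate i = 13.3%/12 = 0.0110833, the balance after k of n payments is P · [(1+i)^n − (1+i)^k] / [(1+i)^n − 1].
(1+0.0110833)^36 = 1.48706604 and (1+0.0110833)^6 = 1.06837006, so the balance is 10,000 × (1.48706604 − 1.06837006) / (1.48706604 − 1) = $8,596.29.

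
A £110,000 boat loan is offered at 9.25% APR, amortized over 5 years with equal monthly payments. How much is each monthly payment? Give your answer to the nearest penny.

£2,296.79

Monthly rate = 9.25%/12 = 0.0077083; payment = 110,000 × 0.0077083 / (1 − (1+0.0077083)^−60) = £2,296.79.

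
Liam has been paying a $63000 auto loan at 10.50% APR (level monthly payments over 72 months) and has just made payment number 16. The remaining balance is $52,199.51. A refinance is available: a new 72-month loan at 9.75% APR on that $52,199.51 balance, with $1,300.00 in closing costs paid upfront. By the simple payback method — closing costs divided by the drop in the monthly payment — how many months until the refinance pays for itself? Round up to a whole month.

Current payment = 63,000 × 10.5%/12 / (1 − (1+0.0087500)^−72) = $1,183.08.
Refinanced payment = 52,199.51 × 0.0081250 / (1 − (1+0.0081250)^−72) = $960.47.
Monthly savings = $1,183.08 − $960.47 = $222.61.
Break-even = $1,300.00 / $222.61 = 5.84 → 6 months.

6 months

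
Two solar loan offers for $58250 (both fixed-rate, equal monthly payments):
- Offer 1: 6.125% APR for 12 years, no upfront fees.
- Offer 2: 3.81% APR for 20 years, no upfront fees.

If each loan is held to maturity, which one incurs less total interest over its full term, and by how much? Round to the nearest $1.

Offer 1: monthly rate = 6.125%/12 = 0.0051042; payment = 58,250 × 0.0051042 / (1 − (1+0.0051042)^−144) = $572.21.
Total interest on Offer 1 = 144 × $572.21 − $58,250 = $24,148.24.
Offer 2: at 3.81% the monthly rate is 0.0031750, so the payment is 58,250 × 0.0031750 / (1 − 1.0031750^−240) = $347.18.
Total interest on Offer 2 = 240 × $347.18 − $58,250 = $25,073.20.
Offer 1 is lower by $924.96.

Offer 1 by $925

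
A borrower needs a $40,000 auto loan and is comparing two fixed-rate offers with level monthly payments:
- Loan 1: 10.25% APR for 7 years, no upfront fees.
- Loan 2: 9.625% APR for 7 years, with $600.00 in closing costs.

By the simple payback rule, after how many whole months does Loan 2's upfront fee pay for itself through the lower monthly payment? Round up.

47 months

Loan 1: at 10.25% the monthly rate is 0.0085417, so the payment is 40,000 × 0.0085417 / (1 − 1.0085417^−84) = $669.23.
Loan 2: monthly rate = 9.625%/12 = 0.0080208; payment = 40,000 × 0.0080208 / (1 − (1+0.0080208)^−84) = $656.32.
Monthly savings = $669.23 − $656.32 = $12.91.
Break-even = $600.00 / $12.91 = 46.48 → 47 months.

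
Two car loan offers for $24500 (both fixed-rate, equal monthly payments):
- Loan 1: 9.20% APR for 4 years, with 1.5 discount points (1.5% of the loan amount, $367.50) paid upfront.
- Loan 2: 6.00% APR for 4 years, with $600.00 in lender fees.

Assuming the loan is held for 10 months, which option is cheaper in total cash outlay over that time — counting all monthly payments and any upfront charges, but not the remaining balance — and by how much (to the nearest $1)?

Loan 2 by $134

Loan 1: at 9.20% the monthly rate is 0.0076667, so the payment is 24,500 × 0.0076667 / (1 − 1.0076667^−48) = $612.01.
Loan 2: at 6.00% the monthly rate is 0.0050000, so the payment is 24,500 × 0.0050000 / (1 − 1.0050000^−48) = $575.38.
Over 10 months: Loan 1 costs 10 × $612.01 + $367.50 = $6,487.60; Loan 2 costs 10 × $575.38 + $600.00 = $6,353.80.
Loan 2 is cheaper by $6,487.60 − $6,353.80 = $133.80.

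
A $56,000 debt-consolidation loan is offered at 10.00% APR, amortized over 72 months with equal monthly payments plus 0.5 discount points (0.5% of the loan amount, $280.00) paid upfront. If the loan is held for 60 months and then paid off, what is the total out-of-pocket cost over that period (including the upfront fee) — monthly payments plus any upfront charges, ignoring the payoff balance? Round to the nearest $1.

Monthly rate = 10%/12 = 0.0083333; payment = 56,000 × 0.0083333 / (1 − (1+0.0083333)^−72) = $1,037.45.
Total outlay = 60 × $1,037.45 + $280.00 = $62,527.00.

$62,527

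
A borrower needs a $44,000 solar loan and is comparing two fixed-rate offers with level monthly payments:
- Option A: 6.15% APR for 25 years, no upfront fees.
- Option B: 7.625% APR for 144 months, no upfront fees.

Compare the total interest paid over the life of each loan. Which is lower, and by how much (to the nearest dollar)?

Option A: monthly rate = 6.15%/12 = 0.0051250; payment = 44,000 × 0.0051250 / (1 − (1+0.0051250)^−300) = $287.54.
Total interest on Option A = 300 × $287.54 − $44,000 = $42,262.00.
Option B: at 7.625% the monthly rate is 0.0063542, so the payment is 44,000 × 0.0063542 / (1 − 1.0063542^−144) = $467.28.
Total interest on Option B = 144 × $467.28 − $44,000 = $23,288.32.
Option B is lower by $18,973.68.

Option B by $18,974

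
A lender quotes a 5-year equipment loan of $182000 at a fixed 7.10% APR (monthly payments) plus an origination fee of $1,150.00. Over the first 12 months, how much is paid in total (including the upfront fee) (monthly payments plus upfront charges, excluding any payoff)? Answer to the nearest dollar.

At 7.10% the monthly rate is 0.0059167, so the payment is 182,000 × 0.0059167 / (1 − 1.0059167^−60) = $3,612.41.
Total outlay = 12 × $3,612.41 + $1,150.00 = $44,498.92.

$44,499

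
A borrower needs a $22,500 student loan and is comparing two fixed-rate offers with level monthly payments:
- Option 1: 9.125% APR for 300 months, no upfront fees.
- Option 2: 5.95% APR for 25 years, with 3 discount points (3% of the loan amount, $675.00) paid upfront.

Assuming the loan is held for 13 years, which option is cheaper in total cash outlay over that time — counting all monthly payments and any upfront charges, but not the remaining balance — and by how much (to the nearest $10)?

Option 2 by $6,570

Option 1: at 9.125% the monthly rate is 0.0076042, so the payment is 22,500 × 0.0076042 / (1 − 1.0076042^−300) = $190.75.
Option 2: at 5.95% the monthly rate is 0.0049583, so the payment is 22,500 × 0.0049583 / (1 − 1.0049583^−300) = $144.28.
Over 156 months: Option 1 costs 156 × $190.75 = $29,757.00; Option 2 costs 156 × $144.28 + $675.00 = $23,182.68.
Option 2 is cheaper by $29,757.00 − $23,182.68 = $6,574.32.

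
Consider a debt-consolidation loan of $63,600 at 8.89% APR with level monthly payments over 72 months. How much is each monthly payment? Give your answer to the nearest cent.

$1,142.96

At 8.89% the monthly rate is 0.0074083, so the payment is 63,600 × 0.0074083 / (1 − 1.0074083^−72) = $1,142.96.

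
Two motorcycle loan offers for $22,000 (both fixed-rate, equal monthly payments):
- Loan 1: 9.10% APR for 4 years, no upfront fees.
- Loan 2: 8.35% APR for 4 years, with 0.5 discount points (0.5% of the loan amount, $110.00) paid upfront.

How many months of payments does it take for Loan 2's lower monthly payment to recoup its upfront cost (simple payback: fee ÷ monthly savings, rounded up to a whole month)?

Loan 1: monthly rate = 9.1%/12 = 0.0075833; payment = 22,000 × 0.0075833 / (1 − (1+0.0075833)^−48) = $548.52.
Loan 2: at 8.35% the monthly rate is 0.0069583, so the payment is 22,000 × 0.0069583 / (1 − 1.0069583^−48) = $540.71.
Monthly savings = $548.52 − $540.71 = $7.81.
Break-even = $110.00 / $7.81 = 14.08 → 15 months.

15 months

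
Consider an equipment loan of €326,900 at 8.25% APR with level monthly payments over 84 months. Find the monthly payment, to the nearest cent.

At 8.25% the monthly rate is 0.0068750, so the payment is 326,900 × 0.0068750 / (1 − 1.0068750^−84) = €5,135.95.

€5,135.95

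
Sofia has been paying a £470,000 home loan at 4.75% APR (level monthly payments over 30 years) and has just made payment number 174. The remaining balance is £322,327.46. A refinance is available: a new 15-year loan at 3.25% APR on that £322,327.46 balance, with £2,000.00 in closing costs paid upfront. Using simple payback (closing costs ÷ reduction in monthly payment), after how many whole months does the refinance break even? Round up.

11 months

Current payment = 470,000 × 4.75%/12 / (1 − (1+0.0039583)^−360) = £2,451.74.
Refinanced payment = 322,327.46 × 0.0027083 / (1 − (1+0.0027083)^−180) = £2,264.89.
Monthly savings = £2,451.74 − £2,264.89 = £186.85.
Break-even = £2,000.00 / £186.85 = 10.70 → 11 months.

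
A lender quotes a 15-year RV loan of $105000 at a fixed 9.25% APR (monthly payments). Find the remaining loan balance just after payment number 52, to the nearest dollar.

With monthly rate i = 9.25%/12 = 0.0077083, the balance after k of n payments is P · [(1+i)^n − (1+i)^k] / [(1+i)^n − 1].
(1+0.0077083)^180 = 3.98357504 and (1+0.0077083)^52 = 1.49077534, so the balance is 105,000 × (3.98357504 − 1.49077534) / (3.98357504 − 1) = $87,728.30.

$87,728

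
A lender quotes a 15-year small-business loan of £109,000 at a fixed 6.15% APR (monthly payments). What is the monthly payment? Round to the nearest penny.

£928.66

Monthly rate = 6.15%/12 = 0.0051250; payment = 109,000 × 0.0051250 / (1 − (1+0.0051250)^−180) = £928.66.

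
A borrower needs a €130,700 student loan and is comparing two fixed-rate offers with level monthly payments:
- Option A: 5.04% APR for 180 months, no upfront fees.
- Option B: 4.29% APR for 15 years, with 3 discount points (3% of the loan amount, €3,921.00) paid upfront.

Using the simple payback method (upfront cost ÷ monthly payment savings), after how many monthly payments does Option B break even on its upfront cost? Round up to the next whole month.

Option A: at 5.04% the monthly rate is 0.0042000, so the payment is 130,700 × 0.0042000 / (1 − 1.0042000^−180) = €1,036.29.
Option B: monthly rate = 4.29%/12 = 0.0035750; payment = 130,700 × 0.0035750 / (1 − (1+0.0035750)^−180) = €985.88.
Monthly savings = €1,036.29 − €985.88 = €50.41.
Break-even = €3,921.00 / €50.41 = 77.78 → 78 months.

78 months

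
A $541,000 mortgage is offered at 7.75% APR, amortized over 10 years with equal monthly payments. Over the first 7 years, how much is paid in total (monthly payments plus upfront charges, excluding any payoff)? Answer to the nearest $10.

$545,380

At 7.75% the monthly rate is 0.0064583, so the payment is 541,000 × 0.0064583 / (1 − 1.0064583^−120) = $6,492.58.
Total outlay = 84 × $6,492.58 = $545,376.72.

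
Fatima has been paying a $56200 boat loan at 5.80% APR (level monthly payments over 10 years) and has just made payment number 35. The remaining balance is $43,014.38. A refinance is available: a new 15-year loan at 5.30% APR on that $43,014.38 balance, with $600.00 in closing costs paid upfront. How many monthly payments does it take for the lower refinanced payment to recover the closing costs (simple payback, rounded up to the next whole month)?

Current payment = 56,200 × 5.8%/12 / (1 − (1+0.0048333)^−120) = $618.31.
Refinanced payment = 43,014.38 × 0.0044167 / (1 − (1+0.0044167)^−180) = $346.91.
Monthly savings = $618.31 − $346.91 = $271.40.
Break-even = $600.00 / $271.40 = 2.21 → 3 months.

3 months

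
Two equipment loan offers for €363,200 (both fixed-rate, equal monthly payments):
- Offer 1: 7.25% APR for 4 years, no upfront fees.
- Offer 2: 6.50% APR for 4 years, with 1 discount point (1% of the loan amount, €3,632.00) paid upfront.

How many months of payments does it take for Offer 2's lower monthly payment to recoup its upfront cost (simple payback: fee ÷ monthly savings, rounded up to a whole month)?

Offer 1: at 7.25% the monthly rate is 0.0060417, so the payment is 363,200 × 0.0060417 / (1 − 1.0060417^−48) = €8,739.46.
Offer 2: at 6.50% the monthly rate is 0.0054167, so the payment is 363,200 × 0.0054167 / (1 − 1.0054167^−48) = €8,613.27.
Monthly savings = €8,739.46 − €8,613.27 = €126.19.
Break-even = €3,632.00 / €126.19 = 28.78 → 29 months.

29 months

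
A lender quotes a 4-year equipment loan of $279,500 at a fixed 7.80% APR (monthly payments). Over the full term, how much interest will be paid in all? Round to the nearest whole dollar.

Monthly rate = 7.8%/12 = 0.0065000; payment = 279,500 × 0.0065000 / (1 − (1+0.0065000)^−48) = $6,797.20.
Total paid = 48 × $6,797.20 = $326,265.60; interest = $326,265.60 − $279,500 = $46,765.60.

$46,766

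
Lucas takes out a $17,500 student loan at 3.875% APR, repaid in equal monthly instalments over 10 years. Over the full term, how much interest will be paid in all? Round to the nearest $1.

Monthly rate = 3.875%/12 = 0.0032292; payment = 17,500 × 0.0032292 / (1 − (1+0.0032292)^−120) = $176.14.
Total paid = 120 × $176.14 = $21,136.80; interest = $21,136.80 − $17,500 = $3,636.80.

$3,637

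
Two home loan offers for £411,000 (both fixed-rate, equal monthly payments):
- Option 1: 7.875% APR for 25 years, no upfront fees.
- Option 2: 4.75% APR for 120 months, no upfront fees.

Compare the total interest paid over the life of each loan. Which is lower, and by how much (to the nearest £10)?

Option 1: at 7.875% the monthly rate is 0.0065625, so the payment is 411,000 × 0.0065625 / (1 − 1.0065625^−300) = £3,138.21.
Total interest on Option 1 = 300 × £3,138.21 − £411,000 = £530,463.00.
Option 2: monthly rate = 4.75%/12 = 0.0039583; payment = 411,000 × 0.0039583 / (1 − (1+0.0039583)^−120) = £4,309.24.
Total interest on Option 2 = 120 × £4,309.24 − £411,000 = £106,108.80.
Option 2 is lower by £424,354.20.

Option 2 by £424,350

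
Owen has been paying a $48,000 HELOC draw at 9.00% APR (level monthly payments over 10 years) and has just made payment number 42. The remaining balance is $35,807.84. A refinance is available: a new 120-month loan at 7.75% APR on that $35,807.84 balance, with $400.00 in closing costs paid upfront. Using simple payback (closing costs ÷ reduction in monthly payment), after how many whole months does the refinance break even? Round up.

Current payment = 48,000 × 9%/12 / (1 − (1+0.0075000)^−120) = $608.04.
Refinanced payment = 35,807.84 × 0.0064583 / (1 − (1+0.0064583)^−120) = $429.73.
Monthly savings = $608.04 − $429.73 = $178.31.
Break-even = $400.00 / $178.31 = 2.24 → 3 months.

3 months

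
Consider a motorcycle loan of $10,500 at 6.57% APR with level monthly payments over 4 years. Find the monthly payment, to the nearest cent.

$249.35

At 6.57% the monthly rate is 0.0054750, so the payment is 10,500 × 0.0054750 / (1 − 1.0054750^−48) = $249.35.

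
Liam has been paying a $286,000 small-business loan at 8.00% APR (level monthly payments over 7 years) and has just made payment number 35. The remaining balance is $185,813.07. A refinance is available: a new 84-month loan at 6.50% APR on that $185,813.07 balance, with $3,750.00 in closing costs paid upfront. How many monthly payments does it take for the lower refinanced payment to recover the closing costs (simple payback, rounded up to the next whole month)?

3 months

Current payment = 286,000 × 8%/12 / (1 − (1+0.0066667)^−84) = $4,457.66.
Refinanced payment = 185,813.07 × 0.0054167 / (1 − (1+0.0054167)^−84) = $2,759.22.
Monthly savings = $4,457.66 − $2,759.22 = $1,698.44.
Break-even = $3,750.00 / $1,698.44 = 2.21 → 3 months.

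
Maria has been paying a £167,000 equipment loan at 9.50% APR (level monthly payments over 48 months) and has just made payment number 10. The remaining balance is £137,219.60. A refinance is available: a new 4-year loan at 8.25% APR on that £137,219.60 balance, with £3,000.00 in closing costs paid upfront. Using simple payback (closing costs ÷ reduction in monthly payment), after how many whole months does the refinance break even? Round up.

Current payment = 167,000 × 9.5%/12 / (1 − (1+0.0079167)^−48) = £4,195.56.
Refinanced payment = 137,219.60 × 0.0068750 / (1 − (1+0.0068750)^−48) = £3,366.06.
Monthly savings = £4,195.56 − £3,366.06 = £829.50.
Break-even = £3,000.00 / £829.50 = 3.62 → 4 months.

4 months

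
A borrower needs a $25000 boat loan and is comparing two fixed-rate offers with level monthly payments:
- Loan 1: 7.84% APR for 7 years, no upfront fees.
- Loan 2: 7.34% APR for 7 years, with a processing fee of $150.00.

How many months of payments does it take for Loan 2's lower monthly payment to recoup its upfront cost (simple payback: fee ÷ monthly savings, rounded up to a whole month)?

25 months

Loan 1: at 7.84% the monthly rate is 0.0065333, so the payment is 25,000 × 0.0065333 / (1 − 1.0065333^−84) = $387.67.
Loan 2: monthly rate = 7.34%/12 = 0.0061167; payment = 25,000 × 0.0061167 / (1 − (1+0.0061167)^−84) = $381.49.
Monthly savings = $387.67 − $381.49 = $6.18.
Break-even = $150.00 / $6.18 = 24.27 → 25 months.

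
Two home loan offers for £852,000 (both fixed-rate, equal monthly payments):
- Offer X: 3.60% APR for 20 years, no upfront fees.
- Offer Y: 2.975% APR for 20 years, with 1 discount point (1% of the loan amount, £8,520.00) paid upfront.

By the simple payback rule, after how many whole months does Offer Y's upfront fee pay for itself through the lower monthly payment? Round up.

32 months

Offer X: monthly rate = 3.6%/12 = 0.0030000; payment = 852,000 × 0.0030000 / (1 − (1+0.0030000)^−240) = £4,985.15.
Offer Y: at 2.975% the monthly rate is 0.0024792, so the payment is 852,000 × 0.0024792 / (1 − 1.0024792^−240) = £4,714.52.
Monthly savings = £4,985.15 − £4,714.52 = £270.63.
Break-even = £8,520.00 / £270.63 = 31.48 → 32 months.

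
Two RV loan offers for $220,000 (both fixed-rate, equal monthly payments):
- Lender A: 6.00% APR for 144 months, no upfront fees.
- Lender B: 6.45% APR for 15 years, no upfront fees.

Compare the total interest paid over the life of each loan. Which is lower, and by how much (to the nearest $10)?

Lender A: monthly rate = 6%/12 = 0.0050000; payment = 220,000 × 0.0050000 / (1 − (1+0.0050000)^−144) = $2,146.87.
Total interest on Lender A = 144 × $2,146.87 − $220,000 = $89,149.28.
Lender B: monthly rate = 6.45%/12 = 0.0053750; payment = 220,000 × 0.0053750 / (1 − (1+0.0053750)^−180) = $1,910.39.
Total interest on Lender B = 180 × $1,910.39 − $220,000 = $123,870.20.
Lender A is lower by $34,720.92.

Lender A by $34,720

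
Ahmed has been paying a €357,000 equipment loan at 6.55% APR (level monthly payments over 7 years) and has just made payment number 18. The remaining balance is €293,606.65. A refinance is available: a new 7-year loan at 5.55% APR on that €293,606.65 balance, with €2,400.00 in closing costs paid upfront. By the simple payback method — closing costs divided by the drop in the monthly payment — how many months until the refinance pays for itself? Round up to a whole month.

Current payment = 357,000 × 6.55%/12 / (1 − (1+0.0054583)^−84) = €5,309.89.
Refinanced payment = 293,606.65 × 0.0046250 / (1 − (1+0.0046250)^−84) = €4,226.11.
Monthly savings = €5,309.89 − €4,226.11 = €1,083.78.
Break-even = €2,400.00 / €1,083.78 = 2.21 → 3 months.

3 months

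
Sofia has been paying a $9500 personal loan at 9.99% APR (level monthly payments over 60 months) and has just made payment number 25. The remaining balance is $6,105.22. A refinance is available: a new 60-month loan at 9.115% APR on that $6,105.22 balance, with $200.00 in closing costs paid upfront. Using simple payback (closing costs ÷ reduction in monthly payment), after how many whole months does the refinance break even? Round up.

3 months

Current payment = 9,500 × 9.99%/12 / (1 − (1+0.0083250)^−60) = $201.80.
Refinanced payment = 6,105.22 × 0.0075958 / (1 − (1+0.0075958)^−60) = $127.08.
Monthly savings = $201.80 − $127.08 = $74.72.
Break-even = $200.00 / $74.72 = 2.68 → 3 months.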